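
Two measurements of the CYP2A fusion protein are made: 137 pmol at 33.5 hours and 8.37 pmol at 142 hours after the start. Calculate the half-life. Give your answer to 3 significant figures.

Over Δt = 142 − 33.5 = 108.5 hours, the level fell by a factor of 137/8.37 ≈ 16.368.
n = log₂(16.368) ≈ 4.0328 half-lives, so t½ = 108.5/4.0328 ≈ 26.904 hours.

26.9 hours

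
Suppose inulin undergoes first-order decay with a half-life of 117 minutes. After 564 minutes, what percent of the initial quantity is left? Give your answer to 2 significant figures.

n = 564/117 ≈ 4.8205 half-lives.
Fraction remaining = (1/2)^4.8205 ≈ 0.03539, i.e. 3.539%.

3.5%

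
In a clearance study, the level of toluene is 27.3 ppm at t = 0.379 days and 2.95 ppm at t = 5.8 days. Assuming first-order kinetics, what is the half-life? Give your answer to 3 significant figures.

Over Δt = 5.8 − 0.379 = 5.421 days, the level fell by a factor of 27.3/2.95 ≈ 9.2542.
n = log₂(9.2542) ≈ 3.2101 half-lives, so t½ = 5.421/3.2101 ≈ 1.6887 days.

1.69 days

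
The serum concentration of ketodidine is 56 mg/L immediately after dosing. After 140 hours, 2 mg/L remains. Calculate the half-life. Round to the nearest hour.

A/A₀ = 2/56 ≈ 0.035714.
n = log₂(28) ≈ 4.8074 half-lives elapsed in 140 hours.
t½ = 140/4.8074 ≈ 29.122 hours.

29 hours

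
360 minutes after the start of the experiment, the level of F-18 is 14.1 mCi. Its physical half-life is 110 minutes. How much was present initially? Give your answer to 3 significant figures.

Number of half-lives elapsed: n = 360/110 ≈ 3.2727.
A₀ = A × 2^n = 14.1 × 2^3.2727 = 14.1 × 9.6647 ≈ 136.27 mCi.

136 mCi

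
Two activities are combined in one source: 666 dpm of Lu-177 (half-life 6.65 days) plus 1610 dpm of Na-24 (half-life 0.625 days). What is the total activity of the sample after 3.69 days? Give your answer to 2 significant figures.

480 dpm

Lu-177: 666 × (1/2)^(3.69/6.65) = 666 × (1/2)^0.55489 ≈ 453.35 dpm.
Na-24: 1610 × (1/2)^(3.69/0.625) = 1610 × (1/2)^5.904 ≈ 26.887 dpm.
Total = 453.35 + 26.887 ≈ 480.24 dpm.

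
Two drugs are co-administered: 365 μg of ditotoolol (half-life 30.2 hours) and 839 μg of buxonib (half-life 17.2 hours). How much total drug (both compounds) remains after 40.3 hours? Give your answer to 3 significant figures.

ditotoolol: 365 × (1/2)^(40.3/30.2) = 365 × (1/2)^1.3344 ≈ 144.74 μg.
buxonib: 839 × (1/2)^(40.3/17.2) = 839 × (1/2)^2.343 ≈ 165.36 μg.
Total = 144.74 + 165.36 ≈ 310.1 μg.

310 μg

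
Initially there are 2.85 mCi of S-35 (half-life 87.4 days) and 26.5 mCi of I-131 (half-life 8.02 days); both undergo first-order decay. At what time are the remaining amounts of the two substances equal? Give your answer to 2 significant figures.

28 days

Set 2.85·(1/2)^(t/87.4) = 26.5·(1/2)^(t/8.02).
Taking log₂: log₂(2.85/26.5) = t·(1/87.4 − 1/8.02).
log₂(0.10755) = -3.217; 1/87.4 − 1/8.02 = -0.11325.
t = -3.217 / -0.11325 ≈ 28.407 days.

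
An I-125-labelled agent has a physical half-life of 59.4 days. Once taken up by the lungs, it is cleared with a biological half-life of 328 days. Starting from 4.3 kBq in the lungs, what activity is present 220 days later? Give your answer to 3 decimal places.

0.207 kBq

1/t_eff = 1/t_phys + 1/t_biol = 1/59.4 + 1/328 = 0.019884 per day.
t_eff = 59.4 × 328 / (59.4 + 328) ≈ 50.292 days.
Remaining = 4.3 × (1/2)^(220/50.292) = 4.3 × (1/2)^4.3744 ≈ 0.20732 kBq.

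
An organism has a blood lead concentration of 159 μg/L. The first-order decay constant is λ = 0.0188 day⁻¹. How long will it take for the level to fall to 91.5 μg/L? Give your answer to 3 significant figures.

29.4 days

t½ = ln 2 / λ = 0.69315 / 0.0188 ≈ 36.87 days.
Fraction remaining = 91.5/159 ≈ 0.57547.
n = log₂(159/91.5) = ln(1.7377)/ln 2 ≈ 0.79718 half-lives.
t = n × t½ = 0.79718 × 36.87 ≈ 29.392 days.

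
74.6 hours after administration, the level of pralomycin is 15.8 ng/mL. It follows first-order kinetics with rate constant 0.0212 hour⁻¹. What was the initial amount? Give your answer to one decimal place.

76.8 ng/mL

t½ = ln 2 / λ = 0.69315 / 0.0212 ≈ 32.696 hours.
Number of half-lives elapsed: n = 74.6/32.696 ≈ 2.2817.
A₀ = A × 2^n = 15.8 × 2^2.2817 = 15.8 × 4.8623 ≈ 76.825 ng/mL.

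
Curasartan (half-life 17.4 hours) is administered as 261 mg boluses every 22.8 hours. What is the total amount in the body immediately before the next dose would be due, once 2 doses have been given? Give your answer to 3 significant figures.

The 2 doses were given 45.6, 22.8 hours ago.
Total = 261·(1/2)^(45.6/17.4) + 261·(1/2)^(22.8/17.4)
      = 42.436 + 105.24 ≈ 147.68 mg.

148 mg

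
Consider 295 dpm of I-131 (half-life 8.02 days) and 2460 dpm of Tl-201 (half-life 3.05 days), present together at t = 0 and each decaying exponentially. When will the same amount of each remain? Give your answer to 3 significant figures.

15.1 days

Set 295·(1/2)^(t/8.02) = 2460·(1/2)^(t/3.05).
Taking log₂: log₂(295/2460) = t·(1/8.02 − 1/3.05).
log₂(0.11992) = -3.0599; 1/8.02 − 1/3.05 = -0.20318.
t = -3.0599 / -0.20318 ≈ 15.06 days.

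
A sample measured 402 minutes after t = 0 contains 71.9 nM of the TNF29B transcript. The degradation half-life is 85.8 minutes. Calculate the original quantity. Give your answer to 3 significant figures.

Number of half-lives elapsed: n = 402/85.8 ≈ 4.6853.
A₀ = A × 2^n = 71.9 × 2^4.6853 = 71.9 × 25.729 ≈ 1849.9 nM.

1850 nM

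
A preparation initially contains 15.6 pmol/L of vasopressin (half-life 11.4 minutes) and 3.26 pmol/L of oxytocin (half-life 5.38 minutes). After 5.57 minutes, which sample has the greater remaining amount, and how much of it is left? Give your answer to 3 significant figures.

vasopressin: 15.6 × (1/2)^0.4886 ≈ 11.118 pmol/L.
oxytocin: 3.26 × (1/2)^1.0353 ≈ 1.5906 pmol/L.
Vasopressin has more remaining, at ≈ 11.118 pmol/L.

vasopressin, 11.1 pmol/L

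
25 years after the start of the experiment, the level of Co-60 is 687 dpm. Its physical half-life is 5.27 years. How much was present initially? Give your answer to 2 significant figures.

18000 dpm

Number of half-lives elapsed: n = 25/5.27 ≈ 4.7438.
A₀ = A × 2^n = 687 × 2^4.7438 = 687 × 26.794 ≈ 18407 dpm.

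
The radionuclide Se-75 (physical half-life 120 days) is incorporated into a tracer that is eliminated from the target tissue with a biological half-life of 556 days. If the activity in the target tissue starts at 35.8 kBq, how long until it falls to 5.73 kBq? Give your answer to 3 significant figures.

261 days

1/t_eff = 1/t_phys + 1/t_biol = 1/120 + 1/556 = 0.010132 per day.
t_eff = 120 × 556 / (120 + 556) ≈ 98.698 days.
n = log₂(35.8/5.73) ≈ 2.6434; t = 2.6434 × 98.698 ≈ 260.89 days.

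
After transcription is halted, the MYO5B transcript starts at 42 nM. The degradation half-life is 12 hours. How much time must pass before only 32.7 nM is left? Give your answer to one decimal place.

4.3 hours

Fraction remaining = 32.7/42 ≈ 0.77857.
n = log₂(42/32.7) = ln(1.2844)/ln 2 ≈ 0.3611 half-lives.
t = n × t½ = 0.3611 × 12 ≈ 4.3332 hours.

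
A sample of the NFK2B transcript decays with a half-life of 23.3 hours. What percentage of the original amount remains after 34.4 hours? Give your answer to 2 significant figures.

n = 34.4/23.3 ≈ 1.4764 half-lives.
Fraction remaining = (1/2)^1.4764 ≈ 0.35939, i.e. 35.939%.

36%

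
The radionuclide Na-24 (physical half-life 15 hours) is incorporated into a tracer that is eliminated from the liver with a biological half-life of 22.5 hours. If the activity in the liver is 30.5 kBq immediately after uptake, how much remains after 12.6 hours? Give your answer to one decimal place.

11.6 kBq

1/t_eff = 1/t_phys + 1/t_biol = 1/15 + 1/22.5 = 0.11111 per hour.
t_eff = 15 × 22.5 / (15 + 22.5) ≈ 9 hours.
Remaining = 30.5 × (1/2)^(12.6/9) = 30.5 × (1/2)^1.4 ≈ 11.557 kBq.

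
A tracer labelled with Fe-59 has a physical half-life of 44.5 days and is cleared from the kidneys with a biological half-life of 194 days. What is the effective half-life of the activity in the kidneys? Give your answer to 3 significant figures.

36.2 days

1/t_eff = 1/t_phys + 1/t_biol = 1/44.5 + 1/194 = 0.027627 per day.
t_eff = 44.5 × 194 / (44.5 + 194) ≈ 36.197 days.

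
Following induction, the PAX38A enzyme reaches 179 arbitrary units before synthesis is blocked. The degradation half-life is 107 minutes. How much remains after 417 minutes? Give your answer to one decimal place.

12.0 arbitrary units

Number of half-lives: n = 417/107 ≈ 3.8972.
Remaining = 179 × (1/2)^3.8972 = 179 × 0.067116 ≈ 12.014 arbitrary units.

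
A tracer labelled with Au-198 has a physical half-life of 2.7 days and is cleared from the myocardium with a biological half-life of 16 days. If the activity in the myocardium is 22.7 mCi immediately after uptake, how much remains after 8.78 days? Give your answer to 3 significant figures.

1.63 mCi

1/t_eff = 1/t_phys + 1/t_biol = 1/2.7 + 1/16 = 0.43287 per day.
t_eff = 2.7 × 16 / (2.7 + 16) ≈ 2.3102 days.
Remaining = 22.7 × (1/2)^(8.78/2.3102) = 22.7 × (1/2)^3.8006 ≈ 1.629 mCi.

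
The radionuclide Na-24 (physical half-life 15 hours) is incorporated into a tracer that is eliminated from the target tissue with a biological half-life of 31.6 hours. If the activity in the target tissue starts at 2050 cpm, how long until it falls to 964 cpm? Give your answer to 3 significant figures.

11.1 hours

1/t_eff = 1/t_phys + 1/t_biol = 1/15 + 1/31.6 = 0.098312 per hour.
t_eff = 15 × 31.6 / (15 + 31.6) ≈ 10.172 hours.
n = log₂(2050/964) ≈ 1.0885; t = 1.0885 × 10.172 ≈ 11.072 hours.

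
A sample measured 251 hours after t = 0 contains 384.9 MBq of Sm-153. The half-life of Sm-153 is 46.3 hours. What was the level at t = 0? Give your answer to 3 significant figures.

Number of half-lives elapsed: n = 251/46.3 ≈ 5.4212.
A₀ = A × 2^n = 384.9 × 2^5.4212 = 384.9 × 42.848 ≈ 16492 MBq.

16500 MBq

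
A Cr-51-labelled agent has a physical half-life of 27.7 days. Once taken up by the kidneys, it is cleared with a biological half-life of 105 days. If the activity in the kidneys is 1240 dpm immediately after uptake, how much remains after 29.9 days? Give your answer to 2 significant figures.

480 dpm

1/t_eff = 1/t_phys + 1/t_biol = 1/27.7 + 1/105 = 0.045625 per day.
t_eff = 27.7 × 105 / (27.7 + 105) ≈ 21.918 days.
Remaining = 1240 × (1/2)^(29.9/21.918) = 1240 × (1/2)^1.3642 ≈ 481.68 dpm.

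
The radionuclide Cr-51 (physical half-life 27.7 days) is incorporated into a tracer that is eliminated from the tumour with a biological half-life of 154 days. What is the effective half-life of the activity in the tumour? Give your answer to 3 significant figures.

23.5 days

1/t_eff = 1/t_phys + 1/t_biol = 1/27.7 + 1/154 = 0.042595 per day.
t_eff = 27.7 × 154 / (27.7 + 154) ≈ 23.477 days.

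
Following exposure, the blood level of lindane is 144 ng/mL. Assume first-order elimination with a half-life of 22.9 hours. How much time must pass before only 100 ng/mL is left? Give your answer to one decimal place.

Fraction remaining = 100/144 ≈ 0.69444.
n = log₂(144/100) = ln(1.44)/ln 2 ≈ 0.52607 half-lives.
t = n × t½ = 0.52607 × 22.9 ≈ 12.047 hours.

12.0 hours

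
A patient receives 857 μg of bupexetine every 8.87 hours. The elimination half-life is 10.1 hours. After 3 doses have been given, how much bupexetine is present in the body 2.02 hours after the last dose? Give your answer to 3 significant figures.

The 3 doses were given 19.76, 10.89, 2.02 hours ago.
Total = 857·(1/2)^(19.76/10.1) + 857·(1/2)^(10.89/10.1) + 857·(1/2)^(2.02/10.1)
      = 220.82 + 405.89 + 746.06 ≈ 1372.8 μg.

1370 μg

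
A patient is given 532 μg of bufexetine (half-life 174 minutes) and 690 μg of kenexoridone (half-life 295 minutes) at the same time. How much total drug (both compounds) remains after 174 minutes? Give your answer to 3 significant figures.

724 μg

bufexetine: 532 × (1/2)^(174/174) = 532 × (1/2)^1 ≈ 266 μg.
kenexoridone: 690 × (1/2)^(174/295) = 690 × (1/2)^0.58983 ≈ 458.45 μg.
Total = 266 + 458.45 ≈ 724.45 μg.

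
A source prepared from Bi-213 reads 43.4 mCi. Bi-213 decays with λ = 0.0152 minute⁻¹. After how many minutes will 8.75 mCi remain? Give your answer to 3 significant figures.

105 minutes

t½ = ln 2 / λ = 0.69315 / 0.0152 ≈ 45.602 minutes.
Fraction remaining = 8.75/43.4 ≈ 0.20161.
n = log₂(43.4/8.75) = ln(4.96)/ln 2 ≈ 2.3103 half-lives.
t = n × t½ = 2.3103 × 45.602 ≈ 105.36 minutes.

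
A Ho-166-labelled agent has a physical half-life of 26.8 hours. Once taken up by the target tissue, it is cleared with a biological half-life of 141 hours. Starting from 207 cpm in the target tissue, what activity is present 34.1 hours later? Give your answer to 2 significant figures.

1/t_eff = 1/t_phys + 1/t_biol = 1/26.8 + 1/141 = 0.044406 per hour.
t_eff = 26.8 × 141 / (26.8 + 141) ≈ 22.52 hours.
Remaining = 207 × (1/2)^(34.1/22.52) = 207 × (1/2)^1.5142 ≈ 72.467 cpm.

72 cpm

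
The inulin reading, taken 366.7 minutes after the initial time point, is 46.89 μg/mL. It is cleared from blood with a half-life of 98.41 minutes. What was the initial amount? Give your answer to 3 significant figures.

621 μg/mL

Number of half-lives elapsed: n = 366.7/98.41 ≈ 3.7262.
A₀ = A × 2^n = 46.89 × 2^3.7262 = 46.89 × 13.235 ≈ 620.57 μg/mL.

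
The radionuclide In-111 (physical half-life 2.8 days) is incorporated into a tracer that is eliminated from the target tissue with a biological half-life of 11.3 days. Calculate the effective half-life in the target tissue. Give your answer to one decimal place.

2.2 days

1/t_eff = 1/t_phys + 1/t_biol = 1/2.8 + 1/11.3 = 0.44564 per day.
t_eff = 2.8 × 11.3 / (2.8 + 11.3) ≈ 2.244 days.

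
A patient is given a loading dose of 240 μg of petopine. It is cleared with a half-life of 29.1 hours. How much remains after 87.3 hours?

Elapsed time is 3 half-lives (87.3/29.1).
Each half-life halves the amount: 240 × (1/2)^3 = 240/8 = 30 μg.

30 μg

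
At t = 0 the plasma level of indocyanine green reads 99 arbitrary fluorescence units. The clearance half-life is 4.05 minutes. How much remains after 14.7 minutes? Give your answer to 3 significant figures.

Number of half-lives: n = 14.7/4.05 ≈ 3.6296.
Remaining = 99 × (1/2)^3.6296 = 99 × 0.080793 ≈ 7.9985 arbitrary fluorescence units.

8.00 arbitrary fluorescence units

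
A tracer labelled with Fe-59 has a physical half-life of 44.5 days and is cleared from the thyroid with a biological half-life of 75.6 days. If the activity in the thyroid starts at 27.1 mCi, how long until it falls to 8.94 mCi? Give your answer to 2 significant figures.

45 days

1/t_eff = 1/t_phys + 1/t_biol = 1/44.5 + 1/75.6 = 0.035699 per day.
t_eff = 44.5 × 75.6 / (44.5 + 75.6) ≈ 28.012 days.
n = log₂(27.1/8.94) ≈ 1.5999; t = 1.5999 × 28.012 ≈ 44.817 days.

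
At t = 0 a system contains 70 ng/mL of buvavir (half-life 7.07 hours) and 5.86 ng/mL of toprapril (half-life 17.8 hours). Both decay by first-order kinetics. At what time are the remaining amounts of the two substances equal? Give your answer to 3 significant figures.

Set 70·(1/2)^(t/7.07) = 5.86·(1/2)^(t/17.8).
Taking log₂: log₂(70/5.86) = t·(1/7.07 − 1/17.8).
log₂(11.945) = 3.5784; 1/7.07 − 1/17.8 = 0.085263.
t = 3.5784 / 0.085263 ≈ 41.969 hours.

42.0 hours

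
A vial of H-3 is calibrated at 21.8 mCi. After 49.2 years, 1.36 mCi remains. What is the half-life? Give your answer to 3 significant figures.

12.3 years

A/A₀ = 1.36/21.8 ≈ 0.062385.
n = log₂(16.029) ≈ 4.0026 half-lives elapsed in 49.2 years.
t½ = 49.2/4.0026 ≈ 12.292 years.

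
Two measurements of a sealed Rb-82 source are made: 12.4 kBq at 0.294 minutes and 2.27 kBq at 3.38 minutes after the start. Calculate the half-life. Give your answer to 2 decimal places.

Over Δt = 3.38 − 0.294 = 3.086 minutes, the level fell by a factor of 12.4/2.27 ≈ 5.4626.
n = log₂(5.4626) ≈ 2.4496 half-lives, so t½ = 3.086/2.4496 ≈ 1.2598 minutes.

1.26 minutes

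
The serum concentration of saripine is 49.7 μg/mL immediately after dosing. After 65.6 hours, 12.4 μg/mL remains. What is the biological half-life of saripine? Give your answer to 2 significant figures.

33 hours

A/A₀ = 12.4/49.7 ≈ 0.2495.
n = log₂(4.0081) ≈ 2.0029 half-lives elapsed in 65.6 hours.
t½ = 65.6/2.0029 ≈ 32.752 hours.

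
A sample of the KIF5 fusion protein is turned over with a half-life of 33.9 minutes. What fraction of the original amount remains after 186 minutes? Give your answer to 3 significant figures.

0.0223

n = 186/33.9 ≈ 5.4867 half-lives.
Fraction remaining = (1/2)^5.4867 ≈ 0.022301.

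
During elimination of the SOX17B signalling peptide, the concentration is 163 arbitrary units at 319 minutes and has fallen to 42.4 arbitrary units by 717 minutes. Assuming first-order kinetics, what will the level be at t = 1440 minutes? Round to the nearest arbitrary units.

Over Δt = 717 − 319 = 398 minutes, the level fell by a factor of 163/42.4 ≈ 3.8443.
n = log₂(3.8443) ≈ 1.9427 half-lives, so t½ = 398/1.9427 ≈ 204.87 minutes.
From t = 717 to t = 1440: 42.4 × (1/2)^((1440−717)/204.87) ≈ 3.6727 arbitrary units.

4 arbitrary units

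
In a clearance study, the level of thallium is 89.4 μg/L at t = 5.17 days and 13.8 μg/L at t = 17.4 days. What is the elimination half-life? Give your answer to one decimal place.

4.5 days

Over Δt = 17.4 − 5.17 = 12.23 days, the level fell by a factor of 89.4/13.8 ≈ 6.4783.
n = log₂(6.4783) ≈ 2.6956 half-lives, so t½ = 12.23/2.6956 ≈ 4.537 days.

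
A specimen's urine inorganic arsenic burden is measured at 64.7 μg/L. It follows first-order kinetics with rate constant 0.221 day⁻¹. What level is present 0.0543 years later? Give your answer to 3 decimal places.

t½ = ln 2 / k = 0.69315 / 0.221 ≈ 3.1364 days.
Convert the elapsed time: 0.0543 years = 19.8195 days.
Number of half-lives: n = 19.8195/3.1364 ≈ 6.3192.
Remaining = 64.7 × (1/2)^6.3192 = 64.7 × 0.012524 ≈ 0.8103 μg/L.

0.810 μg/L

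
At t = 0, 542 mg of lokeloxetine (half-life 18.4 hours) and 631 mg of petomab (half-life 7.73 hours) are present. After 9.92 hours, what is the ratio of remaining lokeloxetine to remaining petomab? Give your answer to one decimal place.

lokeloxetine: 542 × (1/2)^(9.92/18.4) = 542 × (1/2)^0.53913 ≈ 373 mg.
petomab: 631 × (1/2)^(9.92/7.73) = 631 × (1/2)^1.2833 ≈ 259.25 mg.
Ratio ≈ 373 / 259.25 ≈ 1.4388.

1.4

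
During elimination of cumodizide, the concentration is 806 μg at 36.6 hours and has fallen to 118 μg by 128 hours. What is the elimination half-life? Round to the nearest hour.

33 hours

Over Δt = 128 − 36.6 = 91.4 hours, the level fell by a factor of 806/118 ≈ 6.8305.
n = log₂(6.8305) ≈ 2.772 half-lives, so t½ = 91.4/2.772 ≈ 32.973 hours.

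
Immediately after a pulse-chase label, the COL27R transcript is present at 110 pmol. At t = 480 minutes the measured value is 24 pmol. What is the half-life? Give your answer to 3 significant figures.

A/A₀ = 24/110 ≈ 0.21818.
n = log₂(4.5833) ≈ 2.1964 half-lives elapsed in 480 minutes.
t½ = 480/2.1964 ≈ 218.54 minutes.

219 minutes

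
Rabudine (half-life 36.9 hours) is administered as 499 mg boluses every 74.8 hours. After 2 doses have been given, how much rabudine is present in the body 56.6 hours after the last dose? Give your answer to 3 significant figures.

215 mg

The 2 doses were given 131.4, 56.6 hours ago.
Total = 499·(1/2)^(131.4/36.9) + 499·(1/2)^(56.6/36.9)
      = 42.28 + 172.33 ≈ 214.61 mg.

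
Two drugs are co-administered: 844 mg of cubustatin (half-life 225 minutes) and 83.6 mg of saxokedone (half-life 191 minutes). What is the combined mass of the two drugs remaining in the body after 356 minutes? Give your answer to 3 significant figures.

cubustatin: 844 × (1/2)^(356/225) = 844 × (1/2)^1.5822 ≈ 281.87 mg.
saxokedone: 83.6 × (1/2)^(356/191) = 83.6 × (1/2)^1.8639 ≈ 22.968 mg.
Total = 281.87 + 22.968 ≈ 304.84 mg.

305 mg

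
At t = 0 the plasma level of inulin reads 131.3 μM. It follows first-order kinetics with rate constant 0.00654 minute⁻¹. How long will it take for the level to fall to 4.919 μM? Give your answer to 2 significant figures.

t½ = ln 2 / λ = 0.69315 / 0.00654 ≈ 105.99 minutes.
Fraction remaining = 4.919/131.3 ≈ 0.037464.
n = log₂(131.3/4.919) = ln(26.692)/ln 2 ≈ 4.7384 half-lives.
t = n × t½ = 4.7384 × 105.99 ≈ 502.2 minutes.

500 minutes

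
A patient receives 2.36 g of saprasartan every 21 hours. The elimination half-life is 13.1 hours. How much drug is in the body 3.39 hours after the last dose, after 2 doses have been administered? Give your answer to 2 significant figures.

The 2 doses were given 24.39, 3.39 hours ago.
Total = 2.36·(1/2)^(24.39/13.1) + 2.36·(1/2)^(3.39/13.1)
      = 0.6493 + 1.9725 ≈ 2.6218 g.

2.6 g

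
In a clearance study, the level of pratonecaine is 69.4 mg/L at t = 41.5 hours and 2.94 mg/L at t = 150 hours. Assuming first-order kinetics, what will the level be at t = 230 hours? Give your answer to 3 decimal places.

0.286 mg/L

Over Δt = 150 − 41.5 = 108.5 hours, the level fell by a factor of 69.4/2.94 ≈ 23.605.
n = log₂(23.605) ≈ 4.561 half-lives, so t½ = 108.5/4.561 ≈ 23.788 hours.
From t = 150 to t = 230: 2.94 × (1/2)^((230−150)/23.788) ≈ 0.28575 mg/L.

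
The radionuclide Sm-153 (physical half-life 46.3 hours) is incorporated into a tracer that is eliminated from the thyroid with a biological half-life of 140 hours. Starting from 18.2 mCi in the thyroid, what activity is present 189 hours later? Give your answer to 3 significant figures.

1/t_eff = 1/t_phys + 1/t_biol = 1/46.3 + 1/140 = 0.028741 per hour.
t_eff = 46.3 × 140 / (46.3 + 140) ≈ 34.793 hours.
Remaining = 18.2 × (1/2)^(189/34.793) = 18.2 × (1/2)^5.4321 ≈ 0.42156 mCi.

0.422 mCi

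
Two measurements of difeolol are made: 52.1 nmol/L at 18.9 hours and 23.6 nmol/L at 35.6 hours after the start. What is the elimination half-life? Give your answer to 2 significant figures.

15 hours

Over Δt = 35.6 − 18.9 = 16.7 hours, the level fell by a factor of 52.1/23.6 ≈ 2.2076.
n = log₂(2.2076) ≈ 1.1425 half-lives, so t½ = 16.7/1.1425 ≈ 14.617 hours.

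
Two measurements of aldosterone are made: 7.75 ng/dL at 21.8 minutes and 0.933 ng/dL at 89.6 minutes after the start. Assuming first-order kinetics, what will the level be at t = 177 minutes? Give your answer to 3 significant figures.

Over Δt = 89.6 − 21.8 = 67.8 minutes, the level fell by a factor of 7.75/0.933 ≈ 8.3065.
n = log₂(8.3065) ≈ 3.0542 half-lives, so t½ = 67.8/3.0542 ≈ 22.199 minutes.
From t = 89.6 to t = 177: 0.933 × (1/2)^((177−89.6)/22.199) ≈ 0.060907 ng/dL.

0.0609 ng/dL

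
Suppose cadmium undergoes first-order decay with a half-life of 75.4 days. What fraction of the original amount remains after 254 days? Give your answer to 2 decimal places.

0.10

n = 254/75.4 ≈ 3.3687 half-lives.
Fraction remaining = (1/2)^3.3687 ≈ 0.09681.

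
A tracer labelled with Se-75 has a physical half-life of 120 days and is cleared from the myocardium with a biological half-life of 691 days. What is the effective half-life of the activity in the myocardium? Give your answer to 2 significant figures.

100 days

1/t_eff = 1/t_phys + 1/t_biol = 1/120 + 1/691 = 0.0097805 per day.
t_eff = 120 × 691 / (120 + 691) ≈ 102.24 days.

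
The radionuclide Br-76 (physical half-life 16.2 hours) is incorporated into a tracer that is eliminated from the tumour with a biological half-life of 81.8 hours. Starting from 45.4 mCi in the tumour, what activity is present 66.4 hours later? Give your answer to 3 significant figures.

1.51 mCi

1/t_eff = 1/t_phys + 1/t_biol = 1/16.2 + 1/81.8 = 0.073953 per hour.
t_eff = 16.2 × 81.8 / (16.2 + 81.8) ≈ 13.522 hours.
Remaining = 45.4 × (1/2)^(66.4/13.522) = 45.4 × (1/2)^4.9105 ≈ 1.5096 mCi.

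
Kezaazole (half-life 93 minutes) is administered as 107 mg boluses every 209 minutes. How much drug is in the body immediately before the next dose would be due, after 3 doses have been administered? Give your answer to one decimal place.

28.3 mg

The 3 doses were given 627, 418, 209 minutes ago.
Total = 107·(1/2)^(627/93) + 107·(1/2)^(418/93) + 107·(1/2)^(209/93)
      = 0.99968 + 4.7464 + 22.536 ≈ 28.282 mg.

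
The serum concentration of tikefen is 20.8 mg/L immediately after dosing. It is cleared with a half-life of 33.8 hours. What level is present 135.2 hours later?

Elapsed time is 4 half-lives (135.2/33.8).
Each half-life halves the amount: 20.8 × (1/2)^4 = 20.8/16 = 1.3 mg/L.

1.3 mg/L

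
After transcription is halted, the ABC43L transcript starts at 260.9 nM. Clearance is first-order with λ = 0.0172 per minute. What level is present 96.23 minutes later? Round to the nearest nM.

50 nM

t½ = ln 2 / λ = 0.69315 / 0.0172 ≈ 40.299 minutes.
Number of half-lives: n = 96.23/40.299 ≈ 2.3879.
Remaining = 260.9 × (1/2)^2.3879 = 260.9 × 0.19106 ≈ 49.848 nM.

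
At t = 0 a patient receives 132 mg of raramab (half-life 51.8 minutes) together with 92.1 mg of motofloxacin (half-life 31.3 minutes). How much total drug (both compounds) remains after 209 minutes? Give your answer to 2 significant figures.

9.0 mg

raramab: 132 × (1/2)^(209/51.8) = 132 × (1/2)^4.0347 ≈ 8.0537 mg.
motofloxacin: 92.1 × (1/2)^(209/31.3) = 92.1 × (1/2)^6.6773 ≈ 0.89989 mg.
Total = 8.0537 + 0.89989 ≈ 8.9535 mg.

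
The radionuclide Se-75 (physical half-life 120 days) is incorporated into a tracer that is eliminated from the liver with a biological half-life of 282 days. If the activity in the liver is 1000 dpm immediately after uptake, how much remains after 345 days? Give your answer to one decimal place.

58.4 dpm

1/t_eff = 1/t_phys + 1/t_biol = 1/120 + 1/282 = 0.011879 per day.
t_eff = 120 × 282 / (120 + 282) ≈ 84.179 days.
Remaining = 1000 × (1/2)^(345/84.179) = 1000 × (1/2)^4.0984 ≈ 58.379 dpm.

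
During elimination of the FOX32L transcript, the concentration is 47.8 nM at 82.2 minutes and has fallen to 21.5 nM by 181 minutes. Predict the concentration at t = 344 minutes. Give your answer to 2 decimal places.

5.75 nM

Over Δt = 181 − 82.2 = 98.8 minutes, the level fell by a factor of 47.8/21.5 ≈ 2.2233.
n = log₂(2.2233) ≈ 1.1527 half-lives, so t½ = 98.8/1.1527 ≈ 85.714 minutes.
From t = 181 to t = 344: 21.5 × (1/2)^((344−181)/85.714) ≈ 5.7541 nM.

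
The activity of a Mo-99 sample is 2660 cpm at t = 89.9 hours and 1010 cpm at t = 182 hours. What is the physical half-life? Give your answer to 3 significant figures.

65.9 hours

Over Δt = 182 − 89.9 = 92.1 hours, the level fell by a factor of 2660/1010 ≈ 2.6337.
n = log₂(2.6337) ≈ 1.3971 half-lives, so t½ = 92.1/1.3971 ≈ 65.924 hours.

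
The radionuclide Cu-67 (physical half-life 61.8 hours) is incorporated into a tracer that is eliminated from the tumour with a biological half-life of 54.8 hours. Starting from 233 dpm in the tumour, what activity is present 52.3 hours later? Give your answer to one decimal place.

66.9 dpm

1/t_eff = 1/t_phys + 1/t_biol = 1/61.8 + 1/54.8 = 0.034429 per hour.
t_eff = 61.8 × 54.8 / (61.8 + 54.8) ≈ 29.045 hours.
Remaining = 233 × (1/2)^(52.3/29.045) = 233 × (1/2)^1.8007 ≈ 66.881 dpm.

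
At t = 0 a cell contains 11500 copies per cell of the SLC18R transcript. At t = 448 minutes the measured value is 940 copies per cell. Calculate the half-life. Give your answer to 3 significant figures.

A/A₀ = 940/11500 ≈ 0.081739.
n = log₂(12.234) ≈ 3.6128 half-lives elapsed in 448 minutes.
t½ = 448/3.6128 ≈ 124 minutes.

124 minutes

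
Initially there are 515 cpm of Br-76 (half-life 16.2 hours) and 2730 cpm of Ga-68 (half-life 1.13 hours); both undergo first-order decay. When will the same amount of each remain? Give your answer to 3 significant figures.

Set 515·(1/2)^(t/16.2) = 2730·(1/2)^(t/1.13).
Taking log₂: log₂(515/2730) = t·(1/16.2 − 1/1.13).
log₂(0.18864) = -2.4063; 1/16.2 − 1/1.13 = -0.82323.
t = -2.4063 / -0.82323 ≈ 2.923 hours.

2.92 hours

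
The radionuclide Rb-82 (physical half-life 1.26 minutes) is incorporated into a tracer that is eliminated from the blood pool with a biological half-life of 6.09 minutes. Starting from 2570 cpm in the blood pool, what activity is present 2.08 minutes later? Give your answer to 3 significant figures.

646 cpm

1/t_eff = 1/t_phys + 1/t_biol = 1/1.26 + 1/6.09 = 0.95785 per minute.
t_eff = 1.26 × 6.09 / (1.26 + 6.09) ≈ 1.044 minutes.
Remaining = 2570 × (1/2)^(2.08/1.044) = 2570 × (1/2)^1.9923 ≈ 645.92 cpm.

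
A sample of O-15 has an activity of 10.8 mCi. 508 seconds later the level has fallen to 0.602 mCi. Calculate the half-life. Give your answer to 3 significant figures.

A/A₀ = 0.602/10.8 ≈ 0.055741.
n = log₂(17.94) ≈ 4.1651 half-lives elapsed in 508 seconds.
t½ = 508/4.1651 ≈ 121.97 seconds.

122 seconds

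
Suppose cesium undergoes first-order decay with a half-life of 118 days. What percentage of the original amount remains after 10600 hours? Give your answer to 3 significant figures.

10600 hours = 441.667 days.
n = 441.667/118 ≈ 3.7429 half-lives.
Fraction remaining = (1/2)^3.7429 ≈ 0.07469, i.e. 7.469%.

7.47%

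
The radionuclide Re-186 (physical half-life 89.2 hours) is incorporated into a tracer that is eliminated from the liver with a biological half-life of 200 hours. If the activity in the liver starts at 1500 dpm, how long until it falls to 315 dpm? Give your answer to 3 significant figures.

139 hours

1/t_eff = 1/t_phys + 1/t_biol = 1/89.2 + 1/200 = 0.016211 per hour.
t_eff = 89.2 × 200 / (89.2 + 200) ≈ 61.687 hours.
n = log₂(1500/315) ≈ 2.2515; t = 2.2515 × 61.687 ≈ 138.89 hours.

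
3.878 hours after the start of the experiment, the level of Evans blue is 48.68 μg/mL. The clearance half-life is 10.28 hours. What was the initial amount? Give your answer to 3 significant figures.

Number of half-lives elapsed: n = 3.878/10.28 ≈ 0.37724.
A₀ = A × 2^n = 48.68 × 2^0.37724 = 48.68 × 1.2989 ≈ 63.228 μg/mL.

63.2 μg/mL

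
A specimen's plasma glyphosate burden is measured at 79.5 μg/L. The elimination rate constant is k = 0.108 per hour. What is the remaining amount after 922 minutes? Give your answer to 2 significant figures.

t½ = ln 2 / k = 0.69315 / 0.108 ≈ 6.418 hours.
Convert the elapsed time: 922 minutes = 15.3667 hours.
Number of half-lives: n = 15.3667/6.418 ≈ 2.3943.
Remaining = 79.5 × (1/2)^2.3943 = 79.5 × 0.19022 ≈ 15.122 μg/L.

15 μg/L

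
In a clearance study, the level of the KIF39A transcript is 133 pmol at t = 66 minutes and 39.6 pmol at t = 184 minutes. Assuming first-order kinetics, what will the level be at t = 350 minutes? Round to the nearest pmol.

Over Δt = 184 − 66 = 118 minutes, the level fell by a factor of 133/39.6 ≈ 3.3586.
n = log₂(3.3586) ≈ 1.7479 half-lives, so t½ = 118/1.7479 ≈ 67.511 minutes.
From t = 184 to t = 350: 39.6 × (1/2)^((350−184)/67.511) ≈ 7.2029 pmol.

7 pmol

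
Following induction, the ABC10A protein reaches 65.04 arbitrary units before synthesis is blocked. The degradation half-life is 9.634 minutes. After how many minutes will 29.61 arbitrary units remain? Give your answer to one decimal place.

10.9 minutes

Fraction remaining = 29.61/65.04 ≈ 0.45526.
n = log₂(65.04/29.61) = ln(2.1966)/ln 2 ≈ 1.1352 half-lives.
t = n × t½ = 1.1352 × 9.634 ≈ 10.937 minutes.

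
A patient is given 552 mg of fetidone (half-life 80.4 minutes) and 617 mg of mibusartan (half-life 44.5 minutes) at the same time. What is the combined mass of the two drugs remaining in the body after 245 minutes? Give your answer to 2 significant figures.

fetidone: 552 × (1/2)^(245/80.4) = 552 × (1/2)^3.0473 ≈ 66.776 mg.
mibusartan: 617 × (1/2)^(245/44.5) = 617 × (1/2)^5.5056 ≈ 13.581 mg.
Total = 66.776 + 13.581 ≈ 80.357 mg.

80 mg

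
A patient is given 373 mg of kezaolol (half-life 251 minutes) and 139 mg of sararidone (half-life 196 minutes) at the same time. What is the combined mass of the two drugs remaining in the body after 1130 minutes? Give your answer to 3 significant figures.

kezaolol: 373 × (1/2)^(1130/251) = 373 × (1/2)^4.502 ≈ 16.462 mg.
sararidone: 139 × (1/2)^(1130/196) = 139 × (1/2)^5.7653 ≈ 2.5556 mg.
Total = 16.462 + 2.5556 ≈ 19.017 mg.

19.0 mg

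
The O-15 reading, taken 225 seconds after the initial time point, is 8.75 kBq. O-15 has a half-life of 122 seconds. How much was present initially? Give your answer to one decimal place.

31.4 kBq

Number of half-lives elapsed: n = 225/122 ≈ 1.8443.
A₀ = A × 2^n = 8.75 × 2^1.8443 = 8.75 × 3.5907 ≈ 31.419 kBq.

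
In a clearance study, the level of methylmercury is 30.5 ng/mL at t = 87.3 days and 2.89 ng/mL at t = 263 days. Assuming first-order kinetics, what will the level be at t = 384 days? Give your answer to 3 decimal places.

0.570 ng/mL

Over Δt = 263 − 87.3 = 175.7 days, the level fell by a factor of 30.5/2.89 ≈ 10.554.
n = log₂(10.554) ≈ 3.3997 half-lives, so t½ = 175.7/3.3997 ≈ 51.682 days.
From t = 263 to t = 384: 2.89 × (1/2)^((384−263)/51.682) ≈ 0.57031 ng/mL.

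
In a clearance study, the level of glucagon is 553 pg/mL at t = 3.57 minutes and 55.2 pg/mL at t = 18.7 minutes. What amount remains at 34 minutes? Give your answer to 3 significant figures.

Over Δt = 18.7 − 3.57 = 15.13 minutes, the level fell by a factor of 553/55.2 ≈ 10.018.
n = log₂(10.018) ≈ 3.3245 half-lives, so t½ = 15.13/3.3245 ≈ 4.551 minutes.
From t = 18.7 to t = 34: 55.2 × (1/2)^((34−18.7)/4.551) ≈ 5.3692 pg/mL.

5.37 pg/mL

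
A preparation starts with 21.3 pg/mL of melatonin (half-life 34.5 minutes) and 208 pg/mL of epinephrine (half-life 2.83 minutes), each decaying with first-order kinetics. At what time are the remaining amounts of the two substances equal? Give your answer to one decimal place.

10.1 minutes

Set 21.3·(1/2)^(t/34.5) = 208·(1/2)^(t/2.83).
Taking log₂: log₂(21.3/208) = t·(1/34.5 − 1/2.83).
log₂(0.1024) = -3.2877; 1/34.5 − 1/2.83 = -0.32437.
t = -3.2877 / -0.32437 ≈ 10.135 minutes.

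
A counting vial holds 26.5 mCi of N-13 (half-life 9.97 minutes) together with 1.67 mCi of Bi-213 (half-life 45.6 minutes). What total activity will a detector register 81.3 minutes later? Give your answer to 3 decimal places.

N-13: 26.5 × (1/2)^(81.3/9.97) = 26.5 × (1/2)^8.1545 ≈ 0.093005 mCi.
Bi-213: 1.67 × (1/2)^(81.3/45.6) = 1.67 × (1/2)^1.7829 ≈ 0.4853 mCi.
Total = 0.093005 + 0.4853 ≈ 0.57831 mCi.

0.578 mCi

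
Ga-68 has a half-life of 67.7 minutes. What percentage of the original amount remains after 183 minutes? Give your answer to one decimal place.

n = 183/67.7 ≈ 2.7031 half-lives.
Fraction remaining = (1/2)^2.7031 ≈ 0.15356, i.e. 15.356%.

15.4%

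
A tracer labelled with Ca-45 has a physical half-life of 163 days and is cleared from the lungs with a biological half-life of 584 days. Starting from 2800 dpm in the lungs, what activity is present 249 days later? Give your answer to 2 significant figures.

1/t_eff = 1/t_phys + 1/t_biol = 1/163 + 1/584 = 0.0078473 per day.
t_eff = 163 × 584 / (163 + 584) ≈ 127.43 days.
Remaining = 2800 × (1/2)^(249/127.43) = 2800 × (1/2)^1.954 ≈ 722.69 dpm.

720 dpm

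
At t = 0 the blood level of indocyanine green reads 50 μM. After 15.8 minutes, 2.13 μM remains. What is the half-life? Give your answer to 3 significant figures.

3.47 minutes

A/A₀ = 2.13/50 ≈ 0.0426.
n = log₂(23.474) ≈ 4.553 half-lives elapsed in 15.8 minutes.
t½ = 15.8/4.553 ≈ 3.4702 minutes.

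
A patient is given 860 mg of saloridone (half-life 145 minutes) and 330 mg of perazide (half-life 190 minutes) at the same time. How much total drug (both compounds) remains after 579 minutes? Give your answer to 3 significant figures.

saloridone: 860 × (1/2)^(579/145) = 860 × (1/2)^3.9931 ≈ 54.008 mg.
perazide: 330 × (1/2)^(579/190) = 330 × (1/2)^3.0474 ≈ 39.918 mg.
Total = 54.008 + 39.918 ≈ 93.925 mg.

93.9 mg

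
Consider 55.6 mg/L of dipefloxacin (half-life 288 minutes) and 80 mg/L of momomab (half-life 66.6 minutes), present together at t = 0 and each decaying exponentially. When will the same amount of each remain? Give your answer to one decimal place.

45.5 minutes

Set 55.6·(1/2)^(t/288) = 80·(1/2)^(t/66.6).
Taking log₂: log₂(55.6/80) = t·(1/288 − 1/66.6).
log₂(0.695) = -0.52492; 1/288 − 1/66.6 = -0.011543.
t = -0.52492 / -0.011543 ≈ 45.476 minutes.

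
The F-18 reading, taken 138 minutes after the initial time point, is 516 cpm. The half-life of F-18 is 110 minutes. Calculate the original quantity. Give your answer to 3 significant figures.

1230 cpm

Number of half-lives elapsed: n = 138/110 ≈ 1.2545.
A₀ = A × 2^n = 516 × 2^1.2545 = 516 × 2.3859 ≈ 1231.1 cpm.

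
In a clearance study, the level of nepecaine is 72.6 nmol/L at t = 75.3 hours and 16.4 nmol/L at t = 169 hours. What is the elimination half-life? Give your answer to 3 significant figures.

Over Δt = 169 − 75.3 = 93.7 hours, the level fell by a factor of 72.6/16.4 ≈ 4.4268.
n = log₂(4.4268) ≈ 2.1463 half-lives, so t½ = 93.7/2.1463 ≈ 43.657 hours.

43.7 hours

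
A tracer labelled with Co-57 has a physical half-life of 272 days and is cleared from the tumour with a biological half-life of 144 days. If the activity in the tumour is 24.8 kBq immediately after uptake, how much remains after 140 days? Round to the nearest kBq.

9 kBq

1/t_eff = 1/t_phys + 1/t_biol = 1/272 + 1/144 = 0.010621 per day.
t_eff = 272 × 144 / (272 + 144) ≈ 94.154 days.
Remaining = 24.8 × (1/2)^(140/94.154) = 24.8 × (1/2)^1.4869 ≈ 8.8479 kBq.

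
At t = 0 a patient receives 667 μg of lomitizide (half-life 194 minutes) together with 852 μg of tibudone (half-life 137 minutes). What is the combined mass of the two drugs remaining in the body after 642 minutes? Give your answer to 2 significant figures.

100 μg

lomitizide: 667 × (1/2)^(642/194) = 667 × (1/2)^3.3093 ≈ 67.287 μg.
tibudone: 852 × (1/2)^(642/137) = 852 × (1/2)^4.6861 ≈ 33.096 μg.
Total = 67.287 + 33.096 ≈ 100.38 μg.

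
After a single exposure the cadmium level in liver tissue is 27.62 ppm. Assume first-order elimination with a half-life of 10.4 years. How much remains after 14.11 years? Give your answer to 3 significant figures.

10.8 ppm

Number of half-lives: n = 14.11/10.4 ≈ 1.3567.
Remaining = 27.62 × (1/2)^1.3567 = 27.62 × 0.39047 ≈ 10.785 ppm.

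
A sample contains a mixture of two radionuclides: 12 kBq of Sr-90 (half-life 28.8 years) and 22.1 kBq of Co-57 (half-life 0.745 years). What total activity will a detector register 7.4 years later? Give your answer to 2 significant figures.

Sr-90: 12 × (1/2)^(7.4/28.8) = 12 × (1/2)^0.25694 ≈ 10.042 kBq.
Co-57: 22.1 × (1/2)^(7.4/0.745) = 22.1 × (1/2)^9.9329 ≈ 0.02261 kBq.
Total = 10.042 + 0.02261 ≈ 10.065 kBq.

10 kBq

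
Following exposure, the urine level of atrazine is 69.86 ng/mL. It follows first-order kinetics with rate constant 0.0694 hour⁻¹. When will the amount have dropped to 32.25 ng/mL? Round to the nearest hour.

11 hours

t½ = ln 2 / λ = 0.69315 / 0.0694 ≈ 9.9877 hours.
Fraction remaining = 32.25/69.86 ≈ 0.46164.
n = log₂(69.86/32.25) = ln(2.1662)/ln 2 ≈ 1.1152 half-lives.
t = n × t½ = 1.1152 × 9.9877 ≈ 11.138 hours.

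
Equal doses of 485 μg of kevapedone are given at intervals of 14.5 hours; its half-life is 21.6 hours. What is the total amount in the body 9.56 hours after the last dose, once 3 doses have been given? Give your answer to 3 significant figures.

The 3 doses were given 38.56, 24.06, 9.56 hours ago.
Total = 485·(1/2)^(38.56/21.6) + 485·(1/2)^(24.06/21.6) + 485·(1/2)^(9.56/21.6)
      = 140.72 + 224.09 + 356.87 ≈ 721.68 μg.

722 μg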